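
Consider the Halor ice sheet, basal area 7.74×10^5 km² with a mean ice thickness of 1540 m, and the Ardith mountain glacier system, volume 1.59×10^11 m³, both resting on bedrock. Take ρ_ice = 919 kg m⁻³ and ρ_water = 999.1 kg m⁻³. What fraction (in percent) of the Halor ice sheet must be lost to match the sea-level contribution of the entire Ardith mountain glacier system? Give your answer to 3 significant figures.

Equal sea-level rise means equal mass of meltwater, i.e. equal mass of ice lost.
Ice mass of Ardith: 1.461×10^14 kg; ice mass of Halor: 1.095×10^18 kg.
Fraction required = 1.461×10^14 / 1.095×10^18 = 1.33×10^-4 → 0.0133 %.

≈ 0.0133 %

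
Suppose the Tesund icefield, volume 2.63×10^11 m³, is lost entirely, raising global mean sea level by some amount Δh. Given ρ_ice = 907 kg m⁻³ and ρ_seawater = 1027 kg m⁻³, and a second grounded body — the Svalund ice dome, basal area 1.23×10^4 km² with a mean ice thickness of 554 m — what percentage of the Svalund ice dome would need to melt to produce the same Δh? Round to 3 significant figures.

Equal sea-level rise means equal mass of meltwater, i.e. equal mass of ice lost.
Ice mass of Tesund: 2.385×10^14 kg; ice mass of Svalund: 6.180×10^15 kg.
Fraction required = 2.385×10^14 / 6.180×10^15 = 0.0386 → 3.86 %.

≈ 3.86 %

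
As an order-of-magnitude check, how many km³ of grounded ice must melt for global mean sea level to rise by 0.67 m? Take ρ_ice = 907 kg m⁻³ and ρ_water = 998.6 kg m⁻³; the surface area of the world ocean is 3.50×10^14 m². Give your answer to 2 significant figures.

Required water volume = Δh × A = 0.67 m × 3.50×10^14 m² = 2.345×10^14 m³ = 2.345×10^5 km³.
Ice volume = water volume × ρ_w/ρ_ice = 2.345×10^5 × 998.6/907 = 2.6×10^5 km³.

≈ 2.6×10^5 km³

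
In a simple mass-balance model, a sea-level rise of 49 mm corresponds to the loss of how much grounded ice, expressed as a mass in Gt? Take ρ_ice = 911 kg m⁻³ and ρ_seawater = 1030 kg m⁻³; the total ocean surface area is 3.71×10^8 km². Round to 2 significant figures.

≈ 1.9×10^4 Gt

Required water volume = Δh × A = 0.049 m × 3.71×10^14 m² = 1.818×10^13 m³.
ρ_w = 1030 kg m⁻³, so the mass of water = 1.818×10^13 m³ × 1030 kg m⁻³ = 1.872×10^16 kg = 1.9×10^4 Gt (and the same mass of ice, by conservation).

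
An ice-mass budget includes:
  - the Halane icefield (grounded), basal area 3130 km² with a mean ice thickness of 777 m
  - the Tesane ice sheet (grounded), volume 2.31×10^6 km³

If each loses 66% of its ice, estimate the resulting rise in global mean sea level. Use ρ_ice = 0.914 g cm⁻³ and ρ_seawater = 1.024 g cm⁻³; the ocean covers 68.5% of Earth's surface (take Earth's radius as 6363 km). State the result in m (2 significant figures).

Halane: ice volume = 3130 km² × 777 m = 2432 km³; 0.66 × 2432 × (914/1024) = 1433 km³ of water.
Tesane: 0.66 × 2.31×10^6 km³ × (914/1024) = 1.361×10^6 km³ of water.
Total added water ≈ 1.362×10^15 m³ over 3.49×10^14 m² → Δh = 3.91 m.

≈ 3.9 m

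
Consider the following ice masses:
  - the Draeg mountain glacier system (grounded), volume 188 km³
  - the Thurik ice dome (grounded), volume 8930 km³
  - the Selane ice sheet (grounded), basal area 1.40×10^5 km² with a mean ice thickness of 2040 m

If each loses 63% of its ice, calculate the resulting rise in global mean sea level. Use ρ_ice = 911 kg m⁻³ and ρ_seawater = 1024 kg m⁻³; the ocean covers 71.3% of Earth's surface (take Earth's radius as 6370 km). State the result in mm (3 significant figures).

≈ 454 mm

Draeg: 0.63 × 188 km³ × (911/1024) = 105.4 km³ of water.
Thurik: 0.63 × 8930 km³ × (911/1024) = 5005 km³ of water.
Selane: ice volume = 1.40×10^5 km² × 2040 m = 2.856×10^5 km³; 0.63 × 2.856×10^5 × (911/1024) = 1.601×10^5 km³ of water.
Total added water ≈ 1.652×10^14 m³ over 3.64×10^14 m² → Δh = 0.454 m = 454 mm.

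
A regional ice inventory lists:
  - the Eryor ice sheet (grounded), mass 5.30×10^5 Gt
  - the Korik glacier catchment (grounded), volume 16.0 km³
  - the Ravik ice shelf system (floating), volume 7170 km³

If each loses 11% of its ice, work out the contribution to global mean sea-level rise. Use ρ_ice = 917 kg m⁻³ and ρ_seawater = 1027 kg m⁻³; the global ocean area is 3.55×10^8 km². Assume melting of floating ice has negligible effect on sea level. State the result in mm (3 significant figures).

Eryor: 0.11 × 5.30×10^5 Gt = 5.830×10^16 kg; dividing by ρ_w = 1027 kg m⁻³ gives 5.677×10^13 m³ of water.
Korik: 0.11 × 16.0 km³ × (917/1027) = 1.571 km³ of water.
The Ravik ice shelf system is floating and already displaces its own weight of water, so its melt adds essentially nothing to sea level.
Total added water ≈ 5.677×10^13 m³ over 3.55×10^14 m² → Δh = 0.160 m = 160 mm.

≈ 160 mm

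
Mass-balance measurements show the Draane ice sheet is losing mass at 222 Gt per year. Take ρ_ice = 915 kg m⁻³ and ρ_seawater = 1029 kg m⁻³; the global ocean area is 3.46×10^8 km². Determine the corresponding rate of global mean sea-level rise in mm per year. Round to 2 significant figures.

ρ_w = 1029 kg m⁻³. Annual water volume added = 222 Gt / ρ_w = 2.220×10^14 kg / 1029 kg m⁻³ = 2.157×10^11 m³.
Δh per year = 2.157×10^11 / 3.46×10^14 = 6.24×10^-4 m = 0.62 mm.

≈ 0.62 mm/yr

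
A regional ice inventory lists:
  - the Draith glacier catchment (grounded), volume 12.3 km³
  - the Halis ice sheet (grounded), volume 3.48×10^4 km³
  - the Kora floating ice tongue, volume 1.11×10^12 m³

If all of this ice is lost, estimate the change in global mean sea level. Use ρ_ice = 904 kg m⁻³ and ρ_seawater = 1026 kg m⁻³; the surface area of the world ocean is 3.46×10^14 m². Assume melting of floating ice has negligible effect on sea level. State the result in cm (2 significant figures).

Draith: 12.3 km³ × (904/1026) = 10.84 km³ of water.
Halis: 3.48×10^4 km³ × (904/1026) = 3.066×10^4 km³ of water.
The Kora floating ice tongue is floating and already displaces its own weight of water, so its melt adds essentially nothing to sea level.
Total added water ≈ 3.067×10^13 m³ over 3.46×10^14 m² → Δh = 0.0886 m = 8.9 cm.

≈ 8.9 cm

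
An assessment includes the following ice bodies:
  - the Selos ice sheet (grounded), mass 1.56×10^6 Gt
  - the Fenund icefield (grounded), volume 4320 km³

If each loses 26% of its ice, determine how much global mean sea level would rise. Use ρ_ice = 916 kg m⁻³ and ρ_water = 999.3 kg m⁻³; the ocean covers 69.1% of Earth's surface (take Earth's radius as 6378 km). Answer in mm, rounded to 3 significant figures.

Selos: 0.26 × 1.56×10^6 Gt = 4.056×10^17 kg; dividing by ρ_w = 999.3 kg m⁻³ gives 4.059×10^14 m³ of water.
Fenund: 0.26 × 4320 km³ × (916/999.3) = 1030 km³ of water.
Total added water ≈ 4.069×10^14 m³ over 3.53×10^14 m² → Δh = 1.15 m = 1150 mm.

≈ 1150 mm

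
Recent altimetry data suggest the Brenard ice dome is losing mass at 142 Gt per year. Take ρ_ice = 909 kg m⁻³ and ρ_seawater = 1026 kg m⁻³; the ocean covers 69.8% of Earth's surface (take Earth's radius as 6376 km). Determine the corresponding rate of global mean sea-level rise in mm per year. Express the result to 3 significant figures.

≈ 0.388 mm/yr

ρ_w = 1026 kg m⁻³. Annual water volume added = 142 Gt / ρ_w = 1.420×10^14 kg / 1026 kg m⁻³ = 1.384×10^11 m³.
Δh per year = 1.384×10^11 / 3.57×10^14 = 3.88×10^-4 m = 0.388 mm.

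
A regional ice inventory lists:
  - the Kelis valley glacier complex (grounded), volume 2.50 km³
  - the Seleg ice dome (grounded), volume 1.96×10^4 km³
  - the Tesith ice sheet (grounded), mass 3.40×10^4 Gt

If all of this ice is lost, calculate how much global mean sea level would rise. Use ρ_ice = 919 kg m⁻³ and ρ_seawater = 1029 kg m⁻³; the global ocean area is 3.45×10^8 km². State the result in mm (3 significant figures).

Kelis: 2.50 km³ × (919/1029) = 2.233 km³ of water.
Seleg: 1.96×10^4 km³ × (919/1029) = 1.750×10^4 km³ of water.
Tesith: 3.40×10^4 Gt = 3.400×10^16 kg; dividing by ρ_w = 1029 kg m⁻³ gives 3.304×10^13 m³ of water.
Total added water ≈ 5.055×10^13 m³ over 3.45×10^14 m² → Δh = 0.147 m = 147 mm.

≈ 147 mm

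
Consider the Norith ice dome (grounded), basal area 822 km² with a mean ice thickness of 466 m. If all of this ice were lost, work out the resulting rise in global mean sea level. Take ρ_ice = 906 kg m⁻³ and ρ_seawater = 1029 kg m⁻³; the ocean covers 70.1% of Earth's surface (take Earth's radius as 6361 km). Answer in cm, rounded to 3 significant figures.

Norith: ice volume = 822 km² × 466 m = 383.1 km³; 383.1 × (906/1029) = 337.3 km³ of water.
Spread over 3.56×10^14 m² of ocean, Δh = 3.373×10^11 / 3.56×10^14 = 9.46×10^-4 m = 0.0946 cm.

≈ 0.0946 cm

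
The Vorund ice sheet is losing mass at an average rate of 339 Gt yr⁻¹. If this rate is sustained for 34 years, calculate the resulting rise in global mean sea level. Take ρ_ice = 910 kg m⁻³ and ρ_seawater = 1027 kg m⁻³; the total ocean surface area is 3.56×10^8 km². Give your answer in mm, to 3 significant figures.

Total mass lost = 339 Gt/yr × 34 yr = 1.153×10^4 Gt = 1.153×10^16 kg.
ρ_w = 1027 kg m⁻³, so water volume = 1.153×10^16 / 1027 = 1.122×10^13 m³.
Δh = 1.122×10^13 / 3.56×10^14 = 0.0315 m = 31.5 mm.

≈ 31.5 mm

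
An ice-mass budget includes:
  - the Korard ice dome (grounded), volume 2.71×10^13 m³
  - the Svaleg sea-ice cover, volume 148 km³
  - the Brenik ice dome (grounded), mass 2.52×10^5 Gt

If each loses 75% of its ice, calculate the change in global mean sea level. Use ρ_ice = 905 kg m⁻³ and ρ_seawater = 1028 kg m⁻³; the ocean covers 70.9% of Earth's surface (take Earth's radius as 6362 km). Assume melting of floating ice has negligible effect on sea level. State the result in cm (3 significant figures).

Korard: 0.75 × 2.71×10^13 m³ × (905/1028) = 1.789×10^13 m³ of water.
The Svaleg sea-ice cover is floating and already displaces its own weight of water, so its melt adds essentially nothing to sea level.
Brenik: 0.75 × 2.52×10^5 Gt = 1.890×10^17 kg; dividing by ρ_w = 1028 kg m⁻³ gives 1.839×10^14 m³ of water.
Total added water ≈ 2.017×10^14 m³ over 3.61×10^14 m² → Δh = 0.559 m = 55.9 cm.

≈ 55.9 cm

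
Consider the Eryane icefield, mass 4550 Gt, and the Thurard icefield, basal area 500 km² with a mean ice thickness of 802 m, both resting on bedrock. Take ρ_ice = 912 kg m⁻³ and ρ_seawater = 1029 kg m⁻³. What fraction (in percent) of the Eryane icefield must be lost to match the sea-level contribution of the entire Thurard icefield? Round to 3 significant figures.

Equal sea-level rise means equal mass of meltwater, i.e. equal mass of ice lost.
Ice mass of Thurard: 3.657×10^14 kg; ice mass of Eryane: 4.550×10^15 kg.
Fraction required = 3.657×10^14 / 4.550×10^15 = 0.0804 → 8.04 %.

≈ 8.04 %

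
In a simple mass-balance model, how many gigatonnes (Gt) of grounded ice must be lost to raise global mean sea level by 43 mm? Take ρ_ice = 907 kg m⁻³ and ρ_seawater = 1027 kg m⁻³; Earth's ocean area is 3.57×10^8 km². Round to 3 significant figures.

Required water volume = Δh × A = 0.043 m × 3.57×10^14 m² = 1.535×10^13 m³.
ρ_w = 1027 kg m⁻³, so the mass of water = 1.535×10^13 m³ × 1027 kg m⁻³ = 1.577×10^16 kg = 1.58×10^4 Gt (and the same mass of ice, by conservation).

≈ 1.58×10^4 Gt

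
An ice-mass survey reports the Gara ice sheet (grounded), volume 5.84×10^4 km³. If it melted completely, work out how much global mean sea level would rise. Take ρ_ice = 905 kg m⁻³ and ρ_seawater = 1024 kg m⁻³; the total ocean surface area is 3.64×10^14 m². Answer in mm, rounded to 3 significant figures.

Gara: 5.84×10^4 km³ × (905/1024) = 5.161×10^4 km³ of water.
Spread over 3.64×10^14 m² of ocean, Δh = 5.161×10^13 / 3.64×10^14 = 0.142 m = 142 mm.

≈ 142 mm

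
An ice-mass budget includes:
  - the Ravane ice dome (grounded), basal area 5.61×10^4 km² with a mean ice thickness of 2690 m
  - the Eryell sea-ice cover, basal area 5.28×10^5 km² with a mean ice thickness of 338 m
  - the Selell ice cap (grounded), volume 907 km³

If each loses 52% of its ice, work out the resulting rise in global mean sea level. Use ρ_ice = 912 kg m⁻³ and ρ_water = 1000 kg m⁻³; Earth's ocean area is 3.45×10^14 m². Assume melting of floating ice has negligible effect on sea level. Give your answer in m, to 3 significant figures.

Ravane: ice volume = 5.61×10^4 km² × 2690 m = 1.509×10^5 km³; 0.52 × 1.509×10^5 × (912/1000) = 7.157×10^4 km³ of water.
The Eryell sea-ice cover is floating and already displaces its own weight of water, so its melt adds essentially nothing to sea level.
Selell: 0.52 × 907 km³ × (912/1000) = 430.1 km³ of water.
Total added water ≈ 7.200×10^13 m³ over 3.45×10^14 m² → Δh = 0.209 m.

≈ 0.209 m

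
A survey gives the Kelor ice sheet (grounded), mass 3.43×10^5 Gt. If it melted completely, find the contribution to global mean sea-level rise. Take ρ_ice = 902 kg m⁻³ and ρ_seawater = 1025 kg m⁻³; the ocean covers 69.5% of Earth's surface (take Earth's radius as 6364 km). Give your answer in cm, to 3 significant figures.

≈ 94.6 cm

Kelor: 3.43×10^5 Gt = 3.430×10^17 kg; dividing by ρ_w = 1025 kg m⁻³ gives 3.346×10^14 m³ of water.
Spread over 3.54×10^14 m² of ocean, Δh = 3.346×10^14 / 3.54×10^14 = 0.946 m = 94.6 cm.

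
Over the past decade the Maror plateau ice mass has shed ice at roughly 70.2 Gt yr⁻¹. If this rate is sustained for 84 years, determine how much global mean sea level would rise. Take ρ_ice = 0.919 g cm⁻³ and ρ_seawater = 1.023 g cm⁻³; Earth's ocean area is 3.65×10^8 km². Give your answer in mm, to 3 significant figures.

≈ 15.8 mm

Total mass lost = 70.2 Gt/yr × 84 yr = 5897 Gt = 5.897×10^15 kg.
ρ_w = 1.023 g cm⁻³ = 1023 kg m⁻³, so water volume = 5.897×10^15 / 1023 = 5.764×10^12 m³.
Δh = 5.764×10^12 / 3.65×10^14 = 0.0158 m = 15.8 mm.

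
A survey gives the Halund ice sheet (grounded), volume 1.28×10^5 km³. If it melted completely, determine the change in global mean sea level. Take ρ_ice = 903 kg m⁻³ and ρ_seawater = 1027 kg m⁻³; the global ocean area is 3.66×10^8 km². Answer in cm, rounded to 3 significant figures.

≈ 30.8 cm

Halund: 1.28×10^5 km³ × (903/1027) = 1.125×10^5 km³ of water.
Spread over 3.66×10^14 m² of ocean, Δh = 1.125×10^14 / 3.66×10^14 = 0.308 m = 30.8 cm.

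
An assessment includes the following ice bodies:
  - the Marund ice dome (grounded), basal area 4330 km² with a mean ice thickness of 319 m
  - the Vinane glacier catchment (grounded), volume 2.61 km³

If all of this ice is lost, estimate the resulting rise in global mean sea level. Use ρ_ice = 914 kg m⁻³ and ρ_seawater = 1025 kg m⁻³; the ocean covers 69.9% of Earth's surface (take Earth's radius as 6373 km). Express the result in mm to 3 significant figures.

≈ 3.46 mm

Marund: ice volume = 4330 km² × 319 m = 1381 km³; 1381 × (914/1025) = 1232 km³ of water.
Vinane: 2.61 km³ × (914/1025) = 2.327 km³ of water.
Total added water ≈ 1.234×10^12 m³ over 3.57×10^14 m² → Δh = 3.46×10^-3 m = 3.46 mm.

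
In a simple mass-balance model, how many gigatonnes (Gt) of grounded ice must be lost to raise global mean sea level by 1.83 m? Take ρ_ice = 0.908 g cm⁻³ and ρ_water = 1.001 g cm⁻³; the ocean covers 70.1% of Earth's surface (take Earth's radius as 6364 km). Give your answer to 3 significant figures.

Required water volume = Δh × A = 1.83 m × 3.57×10^14 m² = 6.529×10^14 m³.
ρ_w = 1.001 g cm⁻³ = 1001 kg m⁻³, so the mass of water = 6.529×10^14 m³ × 1001 kg m⁻³ = 6.535×10^17 kg = 6.54×10^5 Gt (and the same mass of ice, by conservation).

≈ 6.54×10^5 Gt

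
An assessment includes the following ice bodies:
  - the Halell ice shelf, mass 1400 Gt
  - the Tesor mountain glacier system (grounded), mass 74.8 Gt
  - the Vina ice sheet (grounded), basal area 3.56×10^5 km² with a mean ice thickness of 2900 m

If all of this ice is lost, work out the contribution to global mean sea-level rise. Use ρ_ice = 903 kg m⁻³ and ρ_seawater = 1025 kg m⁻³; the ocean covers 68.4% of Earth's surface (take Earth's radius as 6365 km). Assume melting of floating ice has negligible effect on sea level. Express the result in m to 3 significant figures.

The Halell ice shelf is floating and already displaces its own weight of water, so its melt adds essentially nothing to sea level.
Tesor: 74.8 Gt = 7.480×10^13 kg; dividing by ρ_w = 1025 kg m⁻³ gives 7.298×10^10 m³ of water.
Vina: ice volume = 3.56×10^5 km² × 2900 m = 1.032×10^6 km³; 1.032×10^6 × (903/1025) = 9.095×10^5 km³ of water.
Total added water ≈ 9.096×10^14 m³ over 3.48×10^14 m² → Δh = 2.61 m.

≈ 2.61 m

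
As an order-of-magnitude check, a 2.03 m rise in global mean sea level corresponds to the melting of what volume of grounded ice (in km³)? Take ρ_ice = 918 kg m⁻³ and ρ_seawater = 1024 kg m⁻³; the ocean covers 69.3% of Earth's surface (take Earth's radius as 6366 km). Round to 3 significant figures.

Required water volume = Δh × A = 2.03 m × 3.53×10^14 m² = 7.164×10^14 m³ = 7.164×10^5 km³.
Ice volume = water volume × ρ_w/ρ_ice = 7.164×10^5 × 1024/918 = 7.99×10^5 km³.

≈ 7.99×10^5 km³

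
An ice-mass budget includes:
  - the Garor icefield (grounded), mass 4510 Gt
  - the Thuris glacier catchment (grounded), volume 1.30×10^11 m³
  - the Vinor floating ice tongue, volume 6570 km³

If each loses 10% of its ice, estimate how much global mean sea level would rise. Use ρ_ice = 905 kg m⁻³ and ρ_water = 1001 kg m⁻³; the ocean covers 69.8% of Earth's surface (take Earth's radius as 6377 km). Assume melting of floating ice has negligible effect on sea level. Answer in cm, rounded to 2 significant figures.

Garor: 0.1 × 4510 Gt = 4.510×10^14 kg; dividing by ρ_w = 1001 kg m⁻³ gives 4.505×10^11 m³ of water.
Thuris: 0.1 × 1.30×10^11 m³ × (905/1001) = 1.175×10^10 m³ of water.
The Vinor floating ice tongue is floating and already displaces its own weight of water, so its melt adds essentially nothing to sea level.
Total added water ≈ 4.623×10^11 m³ over 3.57×10^14 m² → Δh = 1.30×10^-3 m = 0.13 cm.

≈ 0.13 cm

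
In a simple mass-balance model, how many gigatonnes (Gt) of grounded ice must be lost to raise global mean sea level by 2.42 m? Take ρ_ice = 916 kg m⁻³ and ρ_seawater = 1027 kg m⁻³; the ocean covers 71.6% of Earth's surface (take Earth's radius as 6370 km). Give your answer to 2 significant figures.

Required water volume = Δh × A = 2.42 m × 3.65×10^14 m² = 8.835×10^14 m³.
ρ_w = 1027 kg m⁻³, so the mass of water = 8.835×10^14 m³ × 1027 kg m⁻³ = 9.074×10^17 kg = 9.1×10^5 Gt (and the same mass of ice, by conservation).

≈ 9.1×10^5 Gt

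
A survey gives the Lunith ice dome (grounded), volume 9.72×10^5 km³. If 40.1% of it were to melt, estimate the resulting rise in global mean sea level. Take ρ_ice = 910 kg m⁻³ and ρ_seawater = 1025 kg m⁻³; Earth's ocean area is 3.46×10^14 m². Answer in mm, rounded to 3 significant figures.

Lunith: 0.401 × 9.72×10^5 km³ × (910/1025) = 3.460×10^5 km³ of water.
Spread over 3.46×10^14 m² of ocean, Δh = 3.460×10^14 / 3.46×10^14 = 1.00 m = 1000 mm.

≈ 1000 mm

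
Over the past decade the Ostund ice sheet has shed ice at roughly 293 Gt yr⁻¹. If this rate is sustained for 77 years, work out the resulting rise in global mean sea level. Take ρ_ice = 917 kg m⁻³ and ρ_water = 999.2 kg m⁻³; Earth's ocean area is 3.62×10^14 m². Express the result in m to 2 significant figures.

Total mass lost = 293 Gt/yr × 77 yr = 2.256×10^4 Gt = 2.256×10^16 kg.
ρ_w = 999.2 kg m⁻³, so water volume = 2.256×10^16 / 999.2 = 2.258×10^13 m³.
Δh = 2.258×10^13 / 3.62×10^14 = 0.0624 m.

≈ 0.062 m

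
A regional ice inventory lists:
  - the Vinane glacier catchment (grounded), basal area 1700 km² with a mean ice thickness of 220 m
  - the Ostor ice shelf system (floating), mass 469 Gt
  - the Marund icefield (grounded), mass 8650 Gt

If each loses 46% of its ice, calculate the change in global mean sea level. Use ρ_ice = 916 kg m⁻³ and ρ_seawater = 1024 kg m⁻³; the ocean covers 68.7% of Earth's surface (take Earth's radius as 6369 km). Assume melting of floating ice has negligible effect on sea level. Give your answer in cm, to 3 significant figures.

≈ 1.15 cm

Vinane: ice volume = 1700 km² × 220 m = 374.0 km³; 0.46 × 374.0 × (916/1024) = 153.9 km³ of water.
The Ostor ice shelf system is floating and already displaces its own weight of water, so its melt adds essentially nothing to sea level.
Marund: 0.46 × 8650 Gt = 3.979×10^15 kg; dividing by ρ_w = 1024 kg m⁻³ gives 3.886×10^12 m³ of water.
Total added water ≈ 4.040×10^12 m³ over 3.50×10^14 m² → Δh = 0.0115 m = 1.15 cm.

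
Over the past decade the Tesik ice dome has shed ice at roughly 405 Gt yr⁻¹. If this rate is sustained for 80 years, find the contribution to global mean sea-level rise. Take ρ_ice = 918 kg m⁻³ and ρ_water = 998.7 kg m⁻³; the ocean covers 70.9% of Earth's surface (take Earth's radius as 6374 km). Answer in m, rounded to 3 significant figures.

≈ 0.0896 m

Total mass lost = 405 Gt/yr × 80 yr = 3.240×10^4 Gt = 3.240×10^16 kg.
ρ_w = 998.7 kg m⁻³, so water volume = 3.240×10^16 / 998.7 = 3.244×10^13 m³.
Δh = 3.244×10^13 / 3.62×10^14 = 0.0896 m.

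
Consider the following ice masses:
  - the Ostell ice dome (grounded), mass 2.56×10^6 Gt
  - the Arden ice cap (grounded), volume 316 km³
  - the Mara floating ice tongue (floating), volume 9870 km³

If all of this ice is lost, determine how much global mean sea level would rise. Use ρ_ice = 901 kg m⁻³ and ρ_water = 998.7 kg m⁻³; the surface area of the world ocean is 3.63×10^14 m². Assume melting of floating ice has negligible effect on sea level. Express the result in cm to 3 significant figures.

Ostell: 2.56×10^6 Gt = 2.560×10^18 kg; dividing by ρ_w = 998.7 kg m⁻³ gives 2.563×10^15 m³ of water.
Arden: 316 km³ × (901/998.7) = 285.1 km³ of water.
The Mara floating ice tongue is floating and already displaces its own weight of water, so its melt adds essentially nothing to sea level.
Total added water ≈ 2.564×10^15 m³ over 3.63×10^14 m² → Δh = 7.06 m = 706 cm.

≈ 706 cm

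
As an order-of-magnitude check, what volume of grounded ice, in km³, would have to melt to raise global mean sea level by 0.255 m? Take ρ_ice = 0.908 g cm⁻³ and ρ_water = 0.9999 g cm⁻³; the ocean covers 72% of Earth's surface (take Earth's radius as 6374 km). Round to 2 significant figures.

Required water volume = Δh × A = 0.255 m × 3.68×10^14 m² = 9.374×10^13 m³ = 9.374×10^4 km³.
Ice volume = water volume × ρ_w/ρ_ice = 9.374×10^4 × 999.9/908 = 1.0×10^5 km³.

≈ 1.0×10^5 km³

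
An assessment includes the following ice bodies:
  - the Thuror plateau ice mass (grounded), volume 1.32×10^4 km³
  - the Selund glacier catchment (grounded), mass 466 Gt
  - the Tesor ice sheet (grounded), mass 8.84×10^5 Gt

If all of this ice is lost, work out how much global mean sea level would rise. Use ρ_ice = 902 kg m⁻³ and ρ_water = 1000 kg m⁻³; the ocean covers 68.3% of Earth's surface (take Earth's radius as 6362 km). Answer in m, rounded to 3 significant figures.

Thuror: 1.32×10^4 km³ × (902/1000) = 1.191×10^4 km³ of water.
Selund: 466 Gt = 4.660×10^14 kg; dividing by ρ_w = 1000 kg m⁻³ gives 4.660×10^11 m³ of water.
Tesor: 8.84×10^5 Gt = 8.840×10^17 kg; dividing by ρ_w = 1000 kg m⁻³ gives 8.840×10^14 m³ of water.
Total added water ≈ 8.964×10^14 m³ over 3.47×10^14 m² → Δh = 2.58 m.

≈ 2.58 m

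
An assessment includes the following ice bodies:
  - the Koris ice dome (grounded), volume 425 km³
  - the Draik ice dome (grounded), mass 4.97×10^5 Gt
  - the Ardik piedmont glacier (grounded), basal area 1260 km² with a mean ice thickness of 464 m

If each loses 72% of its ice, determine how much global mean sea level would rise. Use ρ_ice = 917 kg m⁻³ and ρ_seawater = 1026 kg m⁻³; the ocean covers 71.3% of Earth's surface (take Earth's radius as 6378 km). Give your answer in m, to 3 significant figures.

≈ 0.959 m

Koris: 0.72 × 425 km³ × (917/1026) = 273.5 km³ of water.
Draik: 0.72 × 4.97×10^5 Gt = 3.578×10^17 kg; dividing by ρ_w = 1026 kg m⁻³ gives 3.488×10^14 m³ of water.
Ardik: ice volume = 1260 km² × 464 m = 584.6 km³; 0.72 × 584.6 × (917/1026) = 376.2 km³ of water.
Total added water ≈ 3.494×10^14 m³ over 3.64×10^14 m² → Δh = 0.959 m.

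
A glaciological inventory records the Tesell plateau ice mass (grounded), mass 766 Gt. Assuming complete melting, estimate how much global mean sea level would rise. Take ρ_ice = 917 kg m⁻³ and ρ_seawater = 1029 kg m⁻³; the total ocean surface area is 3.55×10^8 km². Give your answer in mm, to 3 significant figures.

Tesell: 766 Gt = 7.660×10^14 kg; dividing by ρ_w = 1029 kg m⁻³ gives 7.444×10^11 m³ of water.
Spread over 3.55×10^14 m² of ocean, Δh = 7.444×10^11 / 3.55×10^14 = 2.10×10^-3 m = 2.10 mm.

≈ 2.10 mm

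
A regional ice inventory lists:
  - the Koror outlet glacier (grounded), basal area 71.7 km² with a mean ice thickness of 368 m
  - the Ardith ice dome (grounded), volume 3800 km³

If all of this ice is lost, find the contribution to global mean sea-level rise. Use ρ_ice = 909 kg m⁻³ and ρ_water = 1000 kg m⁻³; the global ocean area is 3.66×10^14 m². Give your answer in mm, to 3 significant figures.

≈ 9.50 mm

Koror: ice volume = 71.7 km² × 368 m = 26.39 km³; 26.39 × (909/1000) = 23.98 km³ of water.
Ardith: 3800 km³ × (909/1000) = 3454 km³ of water.
Total added water ≈ 3.478×10^12 m³ over 3.66×10^14 m² → Δh = 9.50×10^-3 m = 9.50 mm.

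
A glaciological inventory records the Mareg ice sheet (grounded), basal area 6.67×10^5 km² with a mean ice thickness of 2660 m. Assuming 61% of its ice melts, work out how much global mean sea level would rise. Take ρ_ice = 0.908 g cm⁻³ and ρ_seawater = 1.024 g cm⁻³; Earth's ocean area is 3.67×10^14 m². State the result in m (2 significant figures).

≈ 2.6 m

Mareg: ice volume = 6.67×10^5 km² × 2660 m = 1.774×10^6 km³; 0.61 × 1.774×10^6 × (908/1024) = 9.597×10^5 km³ of water.
Spread over 3.67×10^14 m² of ocean, Δh = 9.597×10^14 / 3.67×10^14 = 2.61 m.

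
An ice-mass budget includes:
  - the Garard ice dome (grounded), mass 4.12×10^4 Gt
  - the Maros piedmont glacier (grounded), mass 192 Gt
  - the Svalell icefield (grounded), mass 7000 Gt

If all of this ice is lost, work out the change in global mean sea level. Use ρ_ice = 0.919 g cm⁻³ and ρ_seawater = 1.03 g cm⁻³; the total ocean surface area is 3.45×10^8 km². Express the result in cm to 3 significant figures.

≈ 13.6 cm

Garard: 4.12×10^4 Gt = 4.120×10^16 kg; dividing by ρ_w = 1.03 g cm⁻³ = 1030 kg m⁻³ gives 4.000×10^13 m³ of water.
Maros: 192 Gt = 1.920×10^14 kg; dividing by ρ_w = 1030 kg m⁻³ gives 1.864×10^11 m³ of water.
Svalell: 7000 Gt = 7.000×10^15 kg; dividing by ρ_w = 1030 kg m⁻³ gives 6.796×10^12 m³ of water.
Total added water ≈ 4.698×10^13 m³ over 3.45×10^14 m² → Δh = 0.136 m = 13.6 cm.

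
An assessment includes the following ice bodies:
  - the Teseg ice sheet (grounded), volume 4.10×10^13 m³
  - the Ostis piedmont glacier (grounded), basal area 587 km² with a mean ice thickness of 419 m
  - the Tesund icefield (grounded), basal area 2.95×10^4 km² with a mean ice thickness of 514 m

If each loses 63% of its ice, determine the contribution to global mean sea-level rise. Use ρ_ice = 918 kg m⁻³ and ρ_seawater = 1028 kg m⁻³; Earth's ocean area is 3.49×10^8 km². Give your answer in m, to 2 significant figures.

Teseg: 0.63 × 4.10×10^13 m³ × (918/1028) = 2.307×10^13 m³ of water.
Ostis: ice volume = 587 km² × 419 m = 246.0 km³; 0.63 × 246.0 × (918/1028) = 138.4 km³ of water.
Tesund: ice volume = 2.95×10^4 km² × 514 m = 1.516×10^4 km³; 0.63 × 1.516×10^4 × (918/1028) = 8531 km³ of water.
Total added water ≈ 3.173×10^13 m³ over 3.49×10^14 m² → Δh = 0.0909 m.

≈ 0.091 m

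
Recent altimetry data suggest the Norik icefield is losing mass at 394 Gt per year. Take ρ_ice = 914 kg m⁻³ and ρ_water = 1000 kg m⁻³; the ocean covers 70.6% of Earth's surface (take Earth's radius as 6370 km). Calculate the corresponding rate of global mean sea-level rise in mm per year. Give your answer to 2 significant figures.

ρ_w = 1000 kg m⁻³. Annual water volume added = 394 Gt / ρ_w = 3.940×10^14 kg / 1000 kg m⁻³ = 3.940×10^11 m³.
Δh per year = 3.940×10^11 / 3.60×10^14 = 1.09×10^-3 m = 1.1 mm.

≈ 1.1 mm/yr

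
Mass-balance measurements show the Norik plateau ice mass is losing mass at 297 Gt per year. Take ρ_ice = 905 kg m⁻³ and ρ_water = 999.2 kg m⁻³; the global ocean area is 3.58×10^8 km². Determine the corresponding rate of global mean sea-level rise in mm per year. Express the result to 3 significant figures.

≈ 0.830 mm/yr

ρ_w = 999.2 kg m⁻³. Annual water volume added = 297 Gt / ρ_w = 2.970×10^14 kg / 999.2 kg m⁻³ = 2.972×10^11 m³.
Δh per year = 2.972×10^11 / 3.58×10^14 = 8.30×10^-4 m = 0.830 mm.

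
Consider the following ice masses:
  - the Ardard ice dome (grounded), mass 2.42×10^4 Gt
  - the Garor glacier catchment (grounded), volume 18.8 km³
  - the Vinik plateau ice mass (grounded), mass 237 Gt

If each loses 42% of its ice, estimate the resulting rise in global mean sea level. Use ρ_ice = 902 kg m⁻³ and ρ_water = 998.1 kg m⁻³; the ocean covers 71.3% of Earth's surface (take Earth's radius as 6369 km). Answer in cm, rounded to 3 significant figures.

Ardard: 0.42 × 2.42×10^4 Gt = 1.016×10^16 kg; dividing by ρ_w = 998.1 kg m⁻³ gives 1.018×10^13 m³ of water.
Garor: 0.42 × 18.8 km³ × (902/998.1) = 7.136 km³ of water.
Vinik: 0.42 × 237 Gt = 9.954×10^13 kg; dividing by ρ_w = 998.1 kg m⁻³ gives 9.973×10^10 m³ of water.
Total added water ≈ 1.029×10^13 m³ over 3.63×10^14 m² → Δh = 0.0283 m = 2.83 cm.

≈ 2.83 cm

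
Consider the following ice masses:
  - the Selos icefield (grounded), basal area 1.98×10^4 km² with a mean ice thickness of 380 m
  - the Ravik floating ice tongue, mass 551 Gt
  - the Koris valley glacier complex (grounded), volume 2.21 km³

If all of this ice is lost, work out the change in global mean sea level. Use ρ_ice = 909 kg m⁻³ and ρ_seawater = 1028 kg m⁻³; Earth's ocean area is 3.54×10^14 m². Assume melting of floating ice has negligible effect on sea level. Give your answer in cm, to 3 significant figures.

Selos: ice volume = 1.98×10^4 km² × 380 m = 7524 km³; 7524 × (909/1028) = 6653 km³ of water.
The Ravik floating ice tongue is floating and already displaces its own weight of water, so its melt adds essentially nothing to sea level.
Koris: 2.21 km³ × (909/1028) = 1.954 km³ of water.
Total added water ≈ 6.655×10^12 m³ over 3.54×10^14 m² → Δh = 0.0188 m = 1.88 cm.

≈ 1.88 cm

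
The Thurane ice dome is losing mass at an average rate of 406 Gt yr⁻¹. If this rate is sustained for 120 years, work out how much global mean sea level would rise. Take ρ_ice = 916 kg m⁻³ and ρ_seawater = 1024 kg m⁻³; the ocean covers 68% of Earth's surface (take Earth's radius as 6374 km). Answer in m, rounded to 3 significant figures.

Total mass lost = 406 Gt/yr × 120 yr = 4.872×10^4 Gt = 4.872×10^16 kg.
ρ_w = 1024 kg m⁻³, so water volume = 4.872×10^16 / 1024 = 4.758×10^13 m³.
Δh = 4.758×10^13 / 3.47×10^14 = 0.137 m.

≈ 0.137 m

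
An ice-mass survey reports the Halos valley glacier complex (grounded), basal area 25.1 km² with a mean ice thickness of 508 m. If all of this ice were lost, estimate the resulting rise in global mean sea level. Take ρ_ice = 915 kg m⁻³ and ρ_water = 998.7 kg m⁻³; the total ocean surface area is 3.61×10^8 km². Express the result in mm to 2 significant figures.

Halos: ice volume = 25.1 km² × 508 m = 12.75 km³; 12.75 × (915/998.7) = 11.68 km³ of water.
Spread over 3.61×10^14 m² of ocean, Δh = 1.168×10^10 / 3.61×10^14 = 3.24×10^-5 m = 0.032 mm.

≈ 0.032 mm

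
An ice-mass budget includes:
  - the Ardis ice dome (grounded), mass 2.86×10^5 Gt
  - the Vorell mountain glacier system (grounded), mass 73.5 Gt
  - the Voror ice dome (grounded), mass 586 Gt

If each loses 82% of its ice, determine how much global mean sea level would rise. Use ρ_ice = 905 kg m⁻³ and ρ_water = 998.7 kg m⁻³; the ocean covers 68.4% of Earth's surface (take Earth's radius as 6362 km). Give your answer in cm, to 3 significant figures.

≈ 67.7 cm

Ardis: 0.82 × 2.86×10^5 Gt = 2.345×10^17 kg; dividing by ρ_w = 998.7 kg m⁻³ gives 2.348×10^14 m³ of water.
Vorell: 0.82 × 73.5 Gt = 6.027×10^13 kg; dividing by ρ_w = 998.7 kg m⁻³ gives 6.035×10^10 m³ of water.
Voror: 0.82 × 586 Gt = 4.805×10^14 kg; dividing by ρ_w = 998.7 kg m⁻³ gives 4.811×10^11 m³ of water.
Total added water ≈ 2.354×10^14 m³ over 3.48×10^14 m² → Δh = 0.677 m = 67.7 cm.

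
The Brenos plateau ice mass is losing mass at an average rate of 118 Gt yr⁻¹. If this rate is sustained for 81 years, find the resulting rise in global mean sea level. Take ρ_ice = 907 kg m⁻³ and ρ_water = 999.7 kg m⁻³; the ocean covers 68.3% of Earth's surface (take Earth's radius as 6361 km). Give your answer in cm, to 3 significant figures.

≈ 2.75 cm

Total mass lost = 118 Gt/yr × 81 yr = 9558 Gt = 9.558×10^15 kg.
ρ_w = 999.7 kg m⁻³, so water volume = 9.558×10^15 / 999.7 = 9.561×10^12 m³.
Δh = 9.561×10^12 / 3.47×10^14 = 0.0275 m = 2.75 cm.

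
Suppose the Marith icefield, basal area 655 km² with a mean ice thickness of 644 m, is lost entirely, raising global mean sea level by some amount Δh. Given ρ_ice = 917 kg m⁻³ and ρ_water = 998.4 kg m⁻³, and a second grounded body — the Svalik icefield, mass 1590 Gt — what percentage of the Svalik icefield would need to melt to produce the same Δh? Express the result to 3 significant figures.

≈ 24.3 %

Equal sea-level rise means equal mass of meltwater, i.e. equal mass of ice lost.
Ice mass of Marith: 3.868×10^14 kg; ice mass of Svalik: 1.590×10^15 kg.
Fraction required = 3.868×10^14 / 1.590×10^15 = 0.243 → 24.3 %.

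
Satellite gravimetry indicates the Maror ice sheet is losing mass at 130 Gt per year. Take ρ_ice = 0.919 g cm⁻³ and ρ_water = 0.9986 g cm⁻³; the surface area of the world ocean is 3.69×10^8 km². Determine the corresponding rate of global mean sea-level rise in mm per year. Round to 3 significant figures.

≈ 0.353 mm/yr

ρ_w = 0.9986 g cm⁻³ = 998.6 kg m⁻³. Annual water volume added = 130 Gt / ρ_w = 1.300×10^14 kg / 998.6 kg m⁻³ = 1.302×10^11 m³.
Δh per year = 1.302×10^11 / 3.69×10^14 = 3.53×10^-4 m = 0.353 mm.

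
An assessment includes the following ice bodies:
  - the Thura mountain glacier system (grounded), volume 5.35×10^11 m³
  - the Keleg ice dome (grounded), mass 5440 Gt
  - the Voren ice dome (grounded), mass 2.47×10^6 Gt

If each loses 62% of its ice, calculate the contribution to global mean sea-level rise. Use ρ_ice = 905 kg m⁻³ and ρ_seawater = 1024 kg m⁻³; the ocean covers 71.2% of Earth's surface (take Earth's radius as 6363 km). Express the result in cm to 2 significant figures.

Thura: 0.62 × 5.35×10^11 m³ × (905/1024) = 2.932×10^11 m³ of water.
Keleg: 0.62 × 5440 Gt = 3.373×10^15 kg; dividing by ρ_w = 1024 kg m⁻³ gives 3.294×10^12 m³ of water.
Voren: 0.62 × 2.47×10^6 Gt = 1.531×10^18 kg; dividing by ρ_w = 1024 kg m⁻³ gives 1.496×10^15 m³ of water.
Total added water ≈ 1.499×10^15 m³ over 3.62×10^14 m² → Δh = 4.14 m = 410 cm.

≈ 410 cm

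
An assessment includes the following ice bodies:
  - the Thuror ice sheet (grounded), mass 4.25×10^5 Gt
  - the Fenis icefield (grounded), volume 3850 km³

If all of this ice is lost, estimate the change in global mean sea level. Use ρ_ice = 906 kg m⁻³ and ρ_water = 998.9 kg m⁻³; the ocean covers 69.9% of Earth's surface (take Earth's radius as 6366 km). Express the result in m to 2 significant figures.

≈ 1.2 m

Thuror: 4.25×10^5 Gt = 4.250×10^17 kg; dividing by ρ_w = 998.9 kg m⁻³ gives 4.255×10^14 m³ of water.
Fenis: 3850 km³ × (906/998.9) = 3492 km³ of water.
Total added water ≈ 4.290×10^14 m³ over 3.56×10^14 m² → Δh = 1.21 m.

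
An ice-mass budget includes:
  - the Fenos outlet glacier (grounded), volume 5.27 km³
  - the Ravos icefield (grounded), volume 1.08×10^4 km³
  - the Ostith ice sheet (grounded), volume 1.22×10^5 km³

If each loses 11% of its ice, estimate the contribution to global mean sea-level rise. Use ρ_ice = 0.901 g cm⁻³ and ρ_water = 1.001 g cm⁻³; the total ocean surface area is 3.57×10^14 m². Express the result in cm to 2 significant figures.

Fenos: 0.11 × 5.27 km³ × (901/1001) = 0.5218 km³ of water.
Ravos: 0.11 × 1.08×10^4 km³ × (901/1001) = 1069 km³ of water.
Ostith: 0.11 × 1.22×10^5 km³ × (901/1001) = 1.208×10^4 km³ of water.
Total added water ≈ 1.315×10^13 m³ over 3.57×10^14 m² → Δh = 0.0368 m = 3.7 cm.

≈ 3.7 cm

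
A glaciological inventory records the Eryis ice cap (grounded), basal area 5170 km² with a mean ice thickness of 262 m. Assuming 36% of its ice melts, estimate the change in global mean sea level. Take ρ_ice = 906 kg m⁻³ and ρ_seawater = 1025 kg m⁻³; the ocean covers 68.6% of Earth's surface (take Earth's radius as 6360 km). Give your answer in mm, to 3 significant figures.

Eryis: ice volume = 5170 km² × 262 m = 1355 km³; 0.36 × 1355 × (906/1025) = 431.0 km³ of water.
Spread over 3.49×10^14 m² of ocean, Δh = 4.310×10^11 / 3.49×10^14 = 1.24×10^-3 m = 1.24 mm.

≈ 1.24 mm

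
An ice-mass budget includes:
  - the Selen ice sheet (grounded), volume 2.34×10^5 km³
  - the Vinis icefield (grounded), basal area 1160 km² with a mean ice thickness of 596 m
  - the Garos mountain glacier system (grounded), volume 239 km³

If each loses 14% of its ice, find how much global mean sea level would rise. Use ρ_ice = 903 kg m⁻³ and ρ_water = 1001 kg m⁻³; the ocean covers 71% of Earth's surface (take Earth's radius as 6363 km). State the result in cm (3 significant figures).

Selen: 0.14 × 2.34×10^5 km³ × (903/1001) = 2.955×10^4 km³ of water.
Vinis: ice volume = 1160 km² × 596 m = 691.4 km³; 0.14 × 691.4 × (903/1001) = 87.31 km³ of water.
Garos: 0.14 × 239 km³ × (903/1001) = 30.18 km³ of water.
Total added water ≈ 2.967×10^13 m³ over 3.61×10^14 m² → Δh = 0.0821 m = 8.21 cm.

≈ 8.21 cm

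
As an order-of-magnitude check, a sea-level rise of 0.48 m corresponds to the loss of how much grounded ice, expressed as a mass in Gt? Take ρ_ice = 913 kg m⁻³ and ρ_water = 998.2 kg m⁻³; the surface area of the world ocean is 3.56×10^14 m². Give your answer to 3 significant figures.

Required water volume = Δh × A = 0.48 m × 3.56×10^14 m² = 1.709×10^14 m³.
ρ_w = 998.2 kg m⁻³, so the mass of water = 1.709×10^14 m³ × 998.2 kg m⁻³ = 1.706×10^17 kg = 1.71×10^5 Gt (and the same mass of ice, by conservation).

≈ 1.71×10^5 Gt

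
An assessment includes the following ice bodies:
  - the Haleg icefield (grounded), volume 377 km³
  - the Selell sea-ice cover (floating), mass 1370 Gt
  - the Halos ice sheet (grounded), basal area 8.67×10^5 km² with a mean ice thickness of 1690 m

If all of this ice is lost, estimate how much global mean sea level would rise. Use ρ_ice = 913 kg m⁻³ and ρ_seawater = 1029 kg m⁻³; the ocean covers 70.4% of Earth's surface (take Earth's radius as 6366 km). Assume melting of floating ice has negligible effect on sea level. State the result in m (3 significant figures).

Haleg: 377 km³ × (913/1029) = 334.5 km³ of water.
The Selell sea-ice cover is floating and already displaces its own weight of water, so its melt adds essentially nothing to sea level.
Halos: ice volume = 8.67×10^5 km² × 1690 m = 1.465×10^6 km³; 1.465×10^6 × (913/1029) = 1.300×10^6 km³ of water.
Total added water ≈ 1.300×10^15 m³ over 3.59×10^14 m² → Δh = 3.63 m.

≈ 3.63 m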